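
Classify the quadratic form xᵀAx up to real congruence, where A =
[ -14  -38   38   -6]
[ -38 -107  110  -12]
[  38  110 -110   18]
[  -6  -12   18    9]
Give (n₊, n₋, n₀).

Answer: (1, 2, 1)

Derivation:
step 0: pivot -14 → sign −
step 1: pivot -27/7 → sign −
step 2: pivot 16/3 → sign +
step 3: row/col 3 already zero → sign 0
signature = (1, 2, 1)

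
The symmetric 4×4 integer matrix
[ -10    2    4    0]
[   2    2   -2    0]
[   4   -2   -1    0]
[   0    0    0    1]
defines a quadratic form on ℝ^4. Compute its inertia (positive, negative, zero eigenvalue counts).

Answer: (2, 1, 1)

Derivation:
step 0: pivot -10 → sign −
step 1: pivot 12/5 → sign +
step 2: pivot 1 → sign +
step 3: row/col 3 already zero → sign 0
signature = (2, 1, 1)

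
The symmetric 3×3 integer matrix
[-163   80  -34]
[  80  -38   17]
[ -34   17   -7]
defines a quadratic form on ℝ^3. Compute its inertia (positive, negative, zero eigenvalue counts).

Answer: (2, 1, 0)

Derivation:
step 0: pivot -163 → sign −
step 1: pivot 206/163 → sign +
step 2: pivot 3/206 → sign +
signature = (2, 1, 0)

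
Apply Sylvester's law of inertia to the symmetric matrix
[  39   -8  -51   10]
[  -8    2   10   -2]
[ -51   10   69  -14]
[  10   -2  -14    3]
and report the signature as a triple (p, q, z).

step 0: pivot 39 → sign +
step 1: pivot 14/39 → sign +
step 2: pivot 12/7 → sign +
step 3: row/col 3 already zero → sign 0
signature = (3, 0, 1)

Answer: (3, 0, 1)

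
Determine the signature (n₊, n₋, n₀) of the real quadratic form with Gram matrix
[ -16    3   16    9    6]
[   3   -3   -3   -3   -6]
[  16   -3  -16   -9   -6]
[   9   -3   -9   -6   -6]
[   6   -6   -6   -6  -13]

step 0: pivot -16 → sign −
step 1: pivot -39/16 → sign −
step 2: pivot -3/13 → sign −
step 3: pivot -1 → sign −
step 4: row/col 4 already zero → sign 0
signature = (0, 4, 1)

Answer: (0, 4, 1)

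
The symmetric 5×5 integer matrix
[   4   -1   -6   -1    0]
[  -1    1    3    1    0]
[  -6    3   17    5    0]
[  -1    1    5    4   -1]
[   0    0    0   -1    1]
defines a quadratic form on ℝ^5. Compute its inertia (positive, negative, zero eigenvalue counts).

step 0: pivot 4 → sign +
step 1: pivot 3/4 → sign +
step 2: pivot 5 → sign +
step 3: pivot 11/5 → sign +
step 4: pivot 6/11 → sign +
signature = (5, 0, 0)

Answer: (5, 0, 0)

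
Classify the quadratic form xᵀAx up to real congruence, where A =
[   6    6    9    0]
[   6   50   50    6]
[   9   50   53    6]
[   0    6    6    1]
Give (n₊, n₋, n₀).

step 0: pivot 6 → sign +
step 1: pivot 44 → sign +
step 2: pivot 57/44 → sign +
step 3: pivot 1/19 → sign +
signature = (4, 0, 0)

Answer: (4, 0, 0)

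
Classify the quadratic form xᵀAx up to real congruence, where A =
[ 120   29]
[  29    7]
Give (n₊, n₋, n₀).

Answer: (1, 1, 0)

Derivation:
step 0: pivot 120 → sign +
step 1: pivot -1/120 → sign −
signature = (1, 1, 0)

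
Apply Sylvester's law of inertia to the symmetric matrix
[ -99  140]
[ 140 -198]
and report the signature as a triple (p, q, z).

Answer: (0, 2, 0)

Derivation:
step 0: pivot -99 → sign −
step 1: pivot -2/99 → sign −
signature = (0, 2, 0)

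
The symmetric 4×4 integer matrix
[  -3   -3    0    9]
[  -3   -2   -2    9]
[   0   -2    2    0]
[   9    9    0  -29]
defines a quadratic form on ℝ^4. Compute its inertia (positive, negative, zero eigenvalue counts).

Answer: (1, 3, 0)

Derivation:
step 0: pivot -3 → sign −
step 1: pivot 1 → sign +
step 2: pivot -2 → sign −
step 3: pivot -2 → sign −
signature = (1, 3, 0)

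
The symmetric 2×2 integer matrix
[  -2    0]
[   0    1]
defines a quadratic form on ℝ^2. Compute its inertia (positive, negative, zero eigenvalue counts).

step 0: pivot -2 → sign −
step 1: pivot 1 → sign +
signature = (1, 1, 0)

Answer: (1, 1, 0)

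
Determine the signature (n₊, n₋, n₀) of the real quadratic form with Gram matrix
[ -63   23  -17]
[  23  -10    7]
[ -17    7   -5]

step 0: pivot -63 → sign −
step 1: pivot -101/63 → sign −
step 2: pivot -2/101 → sign −
signature = (0, 3, 0)

Answer: (0, 3, 0)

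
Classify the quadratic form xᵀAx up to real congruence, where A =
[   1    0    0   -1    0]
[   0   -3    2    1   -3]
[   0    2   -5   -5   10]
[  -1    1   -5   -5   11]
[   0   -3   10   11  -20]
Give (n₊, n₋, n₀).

step 0: pivot 1 → sign +
step 1: pivot -3 → sign −
step 2: pivot -11/3 → sign −
step 3: pivot -6/11 → sign −
step 4: pivot 1 → sign +
signature = (2, 3, 0)

Answer: (2, 3, 0)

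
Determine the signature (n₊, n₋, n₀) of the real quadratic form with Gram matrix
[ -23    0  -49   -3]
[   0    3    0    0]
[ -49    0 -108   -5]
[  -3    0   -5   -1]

step 0: pivot -23 → sign −
step 1: pivot 3 → sign +
step 2: pivot -83/23 → sign −
step 3: pivot -6/83 → sign −
signature = (1, 3, 0)

Answer: (1, 3, 0)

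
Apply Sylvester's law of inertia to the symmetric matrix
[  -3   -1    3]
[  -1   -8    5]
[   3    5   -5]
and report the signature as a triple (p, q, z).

step 0: pivot -3 → sign −
step 1: pivot -23/3 → sign −
step 2: pivot 2/23 → sign +
signature = (1, 2, 0)

Answer: (1, 2, 0)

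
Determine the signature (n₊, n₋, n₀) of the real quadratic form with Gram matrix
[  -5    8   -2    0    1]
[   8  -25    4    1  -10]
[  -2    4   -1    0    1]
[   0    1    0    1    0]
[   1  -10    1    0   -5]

Answer: (2, 3, 0)

Derivation:
step 0: pivot -5 → sign −
step 1: pivot -61/5 → sign −
step 2: pivot -9/61 → sign −
step 3: pivot 10/9 → sign +
step 4: pivot 3/5 → sign +
signature = (2, 3, 0)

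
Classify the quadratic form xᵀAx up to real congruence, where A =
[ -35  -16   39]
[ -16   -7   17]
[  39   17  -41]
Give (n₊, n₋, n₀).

Answer: (2, 1, 0)

Derivation:
step 0: pivot -35 → sign −
step 1: pivot 11/35 → sign +
step 2: pivot 3/11 → sign +
signature = (2, 1, 0)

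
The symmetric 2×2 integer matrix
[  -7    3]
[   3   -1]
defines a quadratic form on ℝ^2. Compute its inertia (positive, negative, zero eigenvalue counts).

step 0: pivot -7 → sign −
step 1: pivot 2/7 → sign +
signature = (1, 1, 0)

Answer: (1, 1, 0)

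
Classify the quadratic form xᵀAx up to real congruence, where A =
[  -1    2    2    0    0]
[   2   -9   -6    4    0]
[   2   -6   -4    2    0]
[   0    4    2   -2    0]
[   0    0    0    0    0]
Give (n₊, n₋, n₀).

Answer: (2, 2, 1)

Derivation:
step 0: pivot -1 → sign −
step 1: pivot -5 → sign −
step 2: pivot 4/5 → sign +
step 3: pivot 1 → sign +
step 4: row/col 4 already zero → sign 0
signature = (2, 2, 1)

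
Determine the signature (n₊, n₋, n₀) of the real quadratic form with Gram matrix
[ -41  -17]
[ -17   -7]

step 0: pivot -41 → sign −
step 1: pivot 2/41 → sign +
signature = (1, 1, 0)

Answer: (1, 1, 0)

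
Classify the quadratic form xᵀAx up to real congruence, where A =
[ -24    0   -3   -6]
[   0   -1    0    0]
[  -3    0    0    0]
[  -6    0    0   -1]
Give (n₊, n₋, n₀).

Answer: (1, 3, 0)

Derivation:
step 0: pivot -24 → sign −
step 1: pivot -1 → sign −
step 2: pivot 3/8 → sign +
step 3: pivot -1 → sign −
signature = (1, 3, 0)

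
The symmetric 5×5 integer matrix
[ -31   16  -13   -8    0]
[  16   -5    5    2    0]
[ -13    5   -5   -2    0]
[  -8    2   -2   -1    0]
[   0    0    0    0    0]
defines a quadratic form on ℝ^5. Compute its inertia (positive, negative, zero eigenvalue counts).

step 0: pivot -31 → sign −
step 1: pivot 101/31 → sign +
step 2: pivot -45/101 → sign −
step 3: pivot -1/5 → sign −
step 4: row/col 4 already zero → sign 0
signature = (1, 3, 1)

Answer: (1, 3, 1)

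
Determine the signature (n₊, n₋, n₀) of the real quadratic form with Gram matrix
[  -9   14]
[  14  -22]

step 0: pivot -9 → sign −
step 1: pivot -2/9 → sign −
signature = (0, 2, 0)

Answer: (0, 2, 0)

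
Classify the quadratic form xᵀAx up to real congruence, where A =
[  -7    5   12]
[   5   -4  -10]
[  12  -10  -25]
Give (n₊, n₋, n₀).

Answer: (1, 2, 0)

Derivation:
step 0: pivot -7 → sign −
step 1: pivot -3/7 → sign −
step 2: pivot 1/3 → sign +
signature = (1, 2, 0)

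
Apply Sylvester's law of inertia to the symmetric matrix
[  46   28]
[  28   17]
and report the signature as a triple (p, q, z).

step 0: pivot 46 → sign +
step 1: pivot -1/23 → sign −
signature = (1, 1, 0)

Answer: (1, 1, 0)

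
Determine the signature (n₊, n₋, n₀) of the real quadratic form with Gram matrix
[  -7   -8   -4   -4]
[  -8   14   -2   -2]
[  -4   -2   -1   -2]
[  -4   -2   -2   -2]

Answer: (2, 1, 1)

Derivation:
step 0: pivot -7 → sign −
step 1: pivot 162/7 → sign +
step 2: pivot 1 → sign +
step 3: row/col 3 already zero → sign 0
signature = (2, 1, 1)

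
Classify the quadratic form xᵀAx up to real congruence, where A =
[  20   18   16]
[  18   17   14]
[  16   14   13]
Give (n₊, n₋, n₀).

step 0: pivot 20 → sign +
step 1: pivot 4/5 → sign +
step 2: row/col 2 already zero → sign 0
signature = (2, 0, 1)

Answer: (2, 0, 1)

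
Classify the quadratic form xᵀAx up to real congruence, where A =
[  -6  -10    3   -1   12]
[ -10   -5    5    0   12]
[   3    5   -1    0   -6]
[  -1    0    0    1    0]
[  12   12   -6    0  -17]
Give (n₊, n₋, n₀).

Answer: (3, 2, 0)

Derivation:
step 0: pivot -6 → sign −
step 1: pivot 35/3 → sign +
step 2: pivot 1/2 → sign +
step 3: pivot 3/7 → sign +
step 4: pivot -1/5 → sign −
signature = (3, 2, 0)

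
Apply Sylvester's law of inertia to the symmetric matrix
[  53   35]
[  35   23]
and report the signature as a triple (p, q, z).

step 0: pivot 53 → sign +
step 1: pivot -6/53 → sign −
signature = (1, 1, 0)

Answer: (1, 1, 0)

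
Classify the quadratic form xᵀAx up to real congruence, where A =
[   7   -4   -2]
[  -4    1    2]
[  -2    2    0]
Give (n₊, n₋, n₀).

Answer: (1, 1, 1)

Derivation:
step 0: pivot 7 → sign +
step 1: pivot -9/7 → sign −
step 2: row/col 2 already zero → sign 0
signature = (1, 1, 1)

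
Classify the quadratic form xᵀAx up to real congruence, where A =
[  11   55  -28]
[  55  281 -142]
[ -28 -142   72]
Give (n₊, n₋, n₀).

step 0: pivot 11 → sign +
step 1: pivot 6 → sign +
step 2: pivot 2/33 → sign +
signature = (3, 0, 0)

Answer: (3, 0, 0)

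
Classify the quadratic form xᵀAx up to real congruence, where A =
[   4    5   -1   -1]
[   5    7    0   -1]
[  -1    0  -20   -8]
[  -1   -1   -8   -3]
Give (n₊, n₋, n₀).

step 0: pivot 4 → sign +
step 1: pivot 3/4 → sign +
step 2: pivot -67/3 → sign −
step 3: pivot 2/67 → sign +
signature = (3, 1, 0)

Answer: (3, 1, 0)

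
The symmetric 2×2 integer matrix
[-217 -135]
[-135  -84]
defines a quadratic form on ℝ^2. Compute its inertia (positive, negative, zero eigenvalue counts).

step 0: pivot -217 → sign −
step 1: pivot -3/217 → sign −
signature = (0, 2, 0)

Answer: (0, 2, 0)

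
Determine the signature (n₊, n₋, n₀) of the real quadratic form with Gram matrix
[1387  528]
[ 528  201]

Answer: (2, 0, 0)

Derivation:
step 0: pivot 1387 → sign +
step 1: pivot 3/1387 → sign +
signature = (2, 0, 0)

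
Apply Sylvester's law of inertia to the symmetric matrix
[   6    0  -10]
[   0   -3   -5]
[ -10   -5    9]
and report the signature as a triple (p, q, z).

Answer: (2, 1, 0)

Derivation:
step 0: pivot 6 → sign +
step 1: pivot -3 → sign −
step 2: pivot 2/3 → sign +
signature = (2, 1, 0)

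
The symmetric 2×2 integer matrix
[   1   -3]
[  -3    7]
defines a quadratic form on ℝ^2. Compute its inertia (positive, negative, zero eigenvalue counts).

Answer: (1, 1, 0)

Derivation:
step 0: pivot 1 → sign +
step 1: pivot -2 → sign −
signature = (1, 1, 0)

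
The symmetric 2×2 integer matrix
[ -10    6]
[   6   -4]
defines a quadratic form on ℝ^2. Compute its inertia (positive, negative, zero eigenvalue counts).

step 0: pivot -10 → sign −
step 1: pivot -2/5 → sign −
signature = (0, 2, 0)

Answer: (0, 2, 0)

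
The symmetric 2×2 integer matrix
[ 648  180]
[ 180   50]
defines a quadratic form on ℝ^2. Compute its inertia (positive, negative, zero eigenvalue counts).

step 0: pivot 648 → sign +
step 1: row/col 1 already zero → sign 0
signature = (1, 0, 1)

Answer: (1, 0, 1)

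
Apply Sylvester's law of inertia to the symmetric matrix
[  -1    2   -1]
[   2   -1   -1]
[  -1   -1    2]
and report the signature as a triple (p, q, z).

step 0: pivot -1 → sign −
step 1: pivot 3 → sign +
step 2: row/col 2 already zero → sign 0
signature = (1, 1, 1)

Answer: (1, 1, 1)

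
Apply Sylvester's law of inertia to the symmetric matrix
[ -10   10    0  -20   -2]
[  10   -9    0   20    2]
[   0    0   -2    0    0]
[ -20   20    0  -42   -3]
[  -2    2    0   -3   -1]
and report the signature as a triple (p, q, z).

Answer: (1, 4, 0)

Derivation:
step 0: pivot -10 → sign −
step 1: pivot 1 → sign +
step 2: pivot -2 → sign −
step 3: pivot -2 → sign −
step 4: pivot -1/10 → sign −
signature = (1, 4, 0)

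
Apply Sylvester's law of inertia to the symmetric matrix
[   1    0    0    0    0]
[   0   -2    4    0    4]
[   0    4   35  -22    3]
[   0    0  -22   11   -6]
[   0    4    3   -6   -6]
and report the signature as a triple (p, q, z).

Answer: (2, 3, 0)

Derivation:
step 0: pivot 1 → sign +
step 1: pivot -2 → sign −
step 2: pivot 43 → sign +
step 3: pivot -11/43 → sign −
step 4: pivot -3/11 → sign −
signature = (2, 3, 0)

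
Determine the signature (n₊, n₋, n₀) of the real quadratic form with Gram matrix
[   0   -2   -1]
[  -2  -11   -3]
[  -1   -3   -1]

step 0: pivot -11 → sign −
step 1: pivot 4/11 → sign +
step 2: pivot -3/4 → sign −
signature = (1, 2, 0)

Answer: (1, 2, 0)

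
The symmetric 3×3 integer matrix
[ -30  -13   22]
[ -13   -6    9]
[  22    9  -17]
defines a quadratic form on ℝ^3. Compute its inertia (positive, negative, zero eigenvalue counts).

step 0: pivot -30 → sign −
step 1: pivot -11/30 → sign −
step 2: pivot -1/11 → sign −
signature = (0, 3, 0)

Answer: (0, 3, 0)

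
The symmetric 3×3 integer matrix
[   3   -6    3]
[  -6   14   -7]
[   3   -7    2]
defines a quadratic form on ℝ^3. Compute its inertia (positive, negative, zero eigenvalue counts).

Answer: (2, 1, 0)

Derivation:
step 0: pivot 3 → sign +
step 1: pivot 2 → sign +
step 2: pivot -3/2 → sign −
signature = (2, 1, 0)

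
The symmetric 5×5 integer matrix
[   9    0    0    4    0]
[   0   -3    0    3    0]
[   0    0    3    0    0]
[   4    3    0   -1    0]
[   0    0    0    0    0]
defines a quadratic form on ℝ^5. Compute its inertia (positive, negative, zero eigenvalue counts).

step 0: pivot 9 → sign +
step 1: pivot -3 → sign −
step 2: pivot 3 → sign +
step 3: pivot 2/9 → sign +
step 4: row/col 4 already zero → sign 0
signature = (3, 1, 1)

Answer: (3, 1, 1)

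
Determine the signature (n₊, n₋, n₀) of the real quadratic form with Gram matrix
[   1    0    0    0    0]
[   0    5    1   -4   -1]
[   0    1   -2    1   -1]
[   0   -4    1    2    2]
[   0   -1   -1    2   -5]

Answer: (3, 2, 0)

Derivation:
step 0: pivot 1 → sign +
step 1: pivot 5 → sign +
step 2: pivot -11/5 → sign −
step 3: pivot 3/11 → sign +
step 4: pivot -6 → sign −
signature = (3, 2, 0)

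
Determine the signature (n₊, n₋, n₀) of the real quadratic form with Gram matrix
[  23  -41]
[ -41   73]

step 0: pivot 23 → sign +
step 1: pivot -2/23 → sign −
signature = (1, 1, 0)

Answer: (1, 1, 0)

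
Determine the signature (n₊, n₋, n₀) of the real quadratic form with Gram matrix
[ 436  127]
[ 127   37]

Answer: (2, 0, 0)

Derivation:
step 0: pivot 436 → sign +
step 1: pivot 3/436 → sign +
signature = (2, 0, 0)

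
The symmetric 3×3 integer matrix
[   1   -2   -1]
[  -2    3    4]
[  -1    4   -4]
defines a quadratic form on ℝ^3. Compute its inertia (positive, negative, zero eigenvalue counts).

step 0: pivot 1 → sign +
step 1: pivot -1 → sign −
step 2: pivot -1 → sign −
signature = (1, 2, 0)

Answer: (1, 2, 0)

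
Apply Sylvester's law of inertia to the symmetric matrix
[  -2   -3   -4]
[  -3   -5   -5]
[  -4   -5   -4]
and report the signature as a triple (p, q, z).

step 0: pivot -2 → sign −
step 1: pivot -1/2 → sign −
step 2: pivot 6 → sign +
signature = (1, 2, 0)

Answer: (1, 2, 0)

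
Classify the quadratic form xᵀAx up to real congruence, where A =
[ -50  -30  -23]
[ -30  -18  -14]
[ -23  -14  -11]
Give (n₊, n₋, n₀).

step 0: pivot -50 → sign −
step 1: pivot -21/50 → sign −
step 2: pivot 2/21 → sign +
signature = (1, 2, 0)

Answer: (1, 2, 0)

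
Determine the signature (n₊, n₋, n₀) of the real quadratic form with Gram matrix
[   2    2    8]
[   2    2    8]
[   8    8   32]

Answer: (1, 0, 2)

Derivation:
step 0: pivot 2 → sign +
step 1: row/col 1 already zero → sign 0
step 2: row/col 2 already zero → sign 0
signature = (1, 0, 2)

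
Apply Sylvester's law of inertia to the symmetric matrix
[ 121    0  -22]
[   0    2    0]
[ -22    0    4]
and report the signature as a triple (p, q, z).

step 0: pivot 121 → sign +
step 1: pivot 2 → sign +
step 2: row/col 2 already zero → sign 0
signature = (2, 0, 1)

Answer: (2, 0, 1)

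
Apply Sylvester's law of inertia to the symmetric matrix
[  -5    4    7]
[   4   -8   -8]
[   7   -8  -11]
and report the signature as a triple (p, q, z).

step 0: pivot -5 → sign −
step 1: pivot -24/5 → sign −
step 2: row/col 2 already zero → sign 0
signature = (0, 2, 1)

Answer: (0, 2, 1)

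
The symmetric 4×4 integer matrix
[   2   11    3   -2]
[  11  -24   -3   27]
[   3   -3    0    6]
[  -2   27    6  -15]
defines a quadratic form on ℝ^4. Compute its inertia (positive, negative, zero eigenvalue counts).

Answer: (2, 2, 0)

Derivation:
step 0: pivot 2 → sign +
step 1: pivot -169/2 → sign −
step 2: pivot 15/169 → sign +
step 3: pivot -3/5 → sign −
signature = (2, 2, 0)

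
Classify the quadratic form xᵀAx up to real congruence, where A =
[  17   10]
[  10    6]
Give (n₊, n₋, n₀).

step 0: pivot 17 → sign +
step 1: pivot 2/17 → sign +
signature = (2, 0, 0)

Answer: (2, 0, 0)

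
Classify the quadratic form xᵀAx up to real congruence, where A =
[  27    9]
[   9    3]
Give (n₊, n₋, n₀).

Answer: (1, 0, 1)

Derivation:
step 0: pivot 27 → sign +
step 1: row/col 1 already zero → sign 0
signature = (1, 0, 1)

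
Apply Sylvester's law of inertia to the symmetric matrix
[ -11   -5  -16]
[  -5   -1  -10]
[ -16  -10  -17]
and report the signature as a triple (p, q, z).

Answer: (2, 1, 0)

Derivation:
step 0: pivot -11 → sign −
step 1: pivot 14/11 → sign +
step 2: pivot 3/7 → sign +
signature = (2, 1, 0)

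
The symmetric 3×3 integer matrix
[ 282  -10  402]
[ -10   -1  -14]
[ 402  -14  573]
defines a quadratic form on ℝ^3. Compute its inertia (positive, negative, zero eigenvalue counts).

step 0: pivot 282 → sign +
step 1: pivot -191/141 → sign −
step 2: pivot -3/191 → sign −
signature = (1, 2, 0)

Answer: (1, 2, 0)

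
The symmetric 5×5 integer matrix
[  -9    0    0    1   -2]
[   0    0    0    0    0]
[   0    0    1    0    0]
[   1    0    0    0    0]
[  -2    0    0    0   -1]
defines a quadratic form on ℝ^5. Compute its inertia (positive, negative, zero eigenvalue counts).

Answer: (2, 2, 1)

Derivation:
step 0: pivot -9 → sign −
step 1: pivot 1 → sign +
step 2: pivot 1/9 → sign +
step 3: pivot -1 → sign −
step 4: row/col 4 already zero → sign 0
signature = (2, 2, 1)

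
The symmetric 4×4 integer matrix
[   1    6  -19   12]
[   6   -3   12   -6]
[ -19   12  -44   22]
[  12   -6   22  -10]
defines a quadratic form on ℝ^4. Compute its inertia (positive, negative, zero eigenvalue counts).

Answer: (3, 1, 0)

Derivation:
step 0: pivot 1 → sign +
step 1: pivot -39 → sign −
step 2: pivot 27/13 → sign +
step 3: pivot 2/27 → sign +
signature = (3, 1, 0)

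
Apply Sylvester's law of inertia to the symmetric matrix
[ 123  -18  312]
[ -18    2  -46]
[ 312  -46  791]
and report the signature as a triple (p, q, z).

Answer: (1, 2, 0)

Derivation:
step 0: pivot 123 → sign +
step 1: pivot -26/41 → sign −
step 2: pivot -3/13 → sign −
signature = (1, 2, 0)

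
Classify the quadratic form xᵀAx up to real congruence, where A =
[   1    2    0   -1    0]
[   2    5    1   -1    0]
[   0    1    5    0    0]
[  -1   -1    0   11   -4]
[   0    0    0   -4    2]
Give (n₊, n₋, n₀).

Answer: (5, 0, 0)

Derivation:
step 0: pivot 1 → sign +
step 1: pivot 1 → sign +
step 2: pivot 4 → sign +
step 3: pivot 35/4 → sign +
step 4: pivot 6/35 → sign +
signature = (5, 0, 0)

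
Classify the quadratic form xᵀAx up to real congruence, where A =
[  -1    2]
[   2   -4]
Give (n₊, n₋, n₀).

step 0: pivot -1 → sign −
step 1: row/col 1 already zero → sign 0
signature = (0, 1, 1)

Answer: (0, 1, 1)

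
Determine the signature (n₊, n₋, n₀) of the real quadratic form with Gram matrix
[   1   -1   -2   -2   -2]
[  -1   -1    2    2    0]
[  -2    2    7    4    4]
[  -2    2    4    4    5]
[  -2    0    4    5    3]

Answer: (3, 2, 0)

Derivation:
step 0: pivot 1 → sign +
step 1: pivot -2 → sign −
step 2: pivot 3 → sign +
step 3: pivot 1 → sign +
step 4: pivot -1 → sign −
signature = (3, 2, 0)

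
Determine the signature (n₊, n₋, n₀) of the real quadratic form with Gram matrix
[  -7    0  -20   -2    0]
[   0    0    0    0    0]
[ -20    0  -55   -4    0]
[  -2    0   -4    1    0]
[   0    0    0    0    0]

Answer: (2, 1, 2)

Derivation:
step 0: pivot -7 → sign −
step 1: pivot 15/7 → sign +
step 2: pivot 1/5 → sign +
step 3: row/col 3 already zero → sign 0
step 4: row/col 4 already zero → sign 0
signature = (2, 1, 2)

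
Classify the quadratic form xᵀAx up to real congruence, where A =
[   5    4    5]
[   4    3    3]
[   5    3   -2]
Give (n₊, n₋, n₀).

step 0: pivot 5 → sign +
step 1: pivot -1/5 → sign −
step 2: pivot -2 → sign −
signature = (1, 2, 0)

Answer: (1, 2, 0)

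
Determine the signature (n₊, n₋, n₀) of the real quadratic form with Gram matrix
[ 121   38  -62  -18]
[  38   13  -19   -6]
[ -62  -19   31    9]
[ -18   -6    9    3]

Answer: (3, 1, 0)

Derivation:
step 0: pivot 121 → sign +
step 1: pivot 129/121 → sign +
step 2: pivot -42/43 → sign −
step 3: pivot 3/14 → sign +
signature = (3, 1, 0)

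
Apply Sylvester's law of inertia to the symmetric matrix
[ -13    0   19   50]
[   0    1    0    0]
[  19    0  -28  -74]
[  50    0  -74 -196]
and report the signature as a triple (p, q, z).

Answer: (1, 2, 1)

Derivation:
step 0: pivot -13 → sign −
step 1: pivot 1 → sign +
step 2: pivot -3/13 → sign −
step 3: row/col 3 already zero → sign 0
signature = (1, 2, 1)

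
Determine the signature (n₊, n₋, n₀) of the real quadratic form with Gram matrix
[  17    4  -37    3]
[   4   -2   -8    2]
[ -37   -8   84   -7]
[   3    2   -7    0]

Answer: (3, 1, 0)

Derivation:
step 0: pivot 17 → sign +
step 1: pivot -50/17 → sign −
step 2: pivot 91/25 → sign +
step 3: pivot 3/91 → sign +
signature = (3, 1, 0)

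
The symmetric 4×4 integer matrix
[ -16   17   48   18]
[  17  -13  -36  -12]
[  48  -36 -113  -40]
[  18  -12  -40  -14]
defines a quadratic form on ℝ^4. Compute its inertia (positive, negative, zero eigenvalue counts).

step 0: pivot -16 → sign −
step 1: pivot 81/16 → sign +
step 2: pivot -121/9 → sign −
step 3: pivot -2/121 → sign −
signature = (1, 3, 0)

Answer: (1, 3, 0)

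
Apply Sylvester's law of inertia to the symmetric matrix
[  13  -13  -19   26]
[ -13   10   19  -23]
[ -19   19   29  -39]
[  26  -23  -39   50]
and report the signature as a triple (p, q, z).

Answer: (3, 1, 0)

Derivation:
step 0: pivot 13 → sign +
step 1: pivot -3 → sign −
step 2: pivot 16/13 → sign +
step 3: pivot 3/16 → sign +
signature = (3, 1, 0)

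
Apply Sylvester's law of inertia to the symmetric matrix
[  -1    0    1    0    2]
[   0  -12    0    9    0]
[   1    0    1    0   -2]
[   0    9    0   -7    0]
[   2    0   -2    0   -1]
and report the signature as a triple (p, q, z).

Answer: (2, 3, 0)

Derivation:
step 0: pivot -1 → sign −
step 1: pivot -12 → sign −
step 2: pivot 2 → sign +
step 3: pivot -1/4 → sign −
step 4: pivot 3 → sign +
signature = (2, 3, 0)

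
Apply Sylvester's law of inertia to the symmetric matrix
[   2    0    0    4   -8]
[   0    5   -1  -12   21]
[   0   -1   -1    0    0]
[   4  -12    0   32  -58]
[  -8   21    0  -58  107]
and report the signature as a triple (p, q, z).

step 0: pivot 2 → sign +
step 1: pivot 5 → sign +
step 2: pivot -6/5 → sign −
step 3: pivot 3/2 → sign +
step 4: row/col 4 already zero → sign 0
signature = (3, 1, 1)

Answer: (3, 1, 1)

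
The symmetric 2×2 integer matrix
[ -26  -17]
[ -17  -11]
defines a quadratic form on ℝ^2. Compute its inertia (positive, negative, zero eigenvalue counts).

Answer: (1, 1, 0)

Derivation:
step 0: pivot -26 → sign −
step 1: pivot 3/26 → sign +
signature = (1, 1, 0)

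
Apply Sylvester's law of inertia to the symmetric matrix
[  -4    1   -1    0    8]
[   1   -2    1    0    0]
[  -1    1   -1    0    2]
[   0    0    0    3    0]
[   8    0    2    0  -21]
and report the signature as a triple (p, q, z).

step 0: pivot -4 → sign −
step 1: pivot -7/4 → sign −
step 2: pivot -3/7 → sign −
step 3: pivot 3 → sign +
step 4: pivot -1 → sign −
signature = (1, 4, 0)

Answer: (1, 4, 0)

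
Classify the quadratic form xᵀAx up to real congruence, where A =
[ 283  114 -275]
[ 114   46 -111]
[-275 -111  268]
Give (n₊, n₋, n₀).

Answer: (3, 0, 0)

Derivation:
step 0: pivot 283 → sign +
step 1: pivot 22/283 → sign +
step 2: pivot 3/22 → sign +
signature = (3, 0, 0)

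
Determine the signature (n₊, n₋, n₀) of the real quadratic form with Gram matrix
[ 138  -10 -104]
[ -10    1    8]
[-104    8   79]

step 0: pivot 138 → sign +
step 1: pivot 19/69 → sign +
step 2: pivot -3/19 → sign −
signature = (2, 1, 0)

Answer: (2, 1, 0)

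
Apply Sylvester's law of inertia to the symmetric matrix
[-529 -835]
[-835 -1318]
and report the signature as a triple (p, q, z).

step 0: pivot -529 → sign −
step 1: pivot 3/529 → sign +
signature = (1, 1, 0)

Answer: (1, 1, 0)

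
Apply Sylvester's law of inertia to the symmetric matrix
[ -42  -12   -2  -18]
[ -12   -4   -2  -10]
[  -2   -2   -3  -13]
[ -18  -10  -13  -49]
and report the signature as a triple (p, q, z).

Answer: (1, 2, 1)

Derivation:
step 0: pivot -42 → sign −
step 1: pivot -4/7 → sign −
step 2: pivot 2/3 → sign +
step 3: row/col 3 already zero → sign 0
signature = (1, 2, 1)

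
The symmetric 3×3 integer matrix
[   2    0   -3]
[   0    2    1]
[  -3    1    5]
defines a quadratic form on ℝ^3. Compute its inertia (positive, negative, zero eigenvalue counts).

Answer: (2, 0, 1)

Derivation:
step 0: pivot 2 → sign +
step 1: pivot 2 → sign +
step 2: row/col 2 already zero → sign 0
signature = (2, 0, 1)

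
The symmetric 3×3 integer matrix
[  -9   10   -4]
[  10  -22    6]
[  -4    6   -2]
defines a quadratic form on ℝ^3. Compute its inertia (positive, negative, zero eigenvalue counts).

Answer: (0, 2, 1)

Derivation:
step 0: pivot -9 → sign −
step 1: pivot -98/9 → sign −
step 2: row/col 2 already zero → sign 0
signature = (0, 2, 1)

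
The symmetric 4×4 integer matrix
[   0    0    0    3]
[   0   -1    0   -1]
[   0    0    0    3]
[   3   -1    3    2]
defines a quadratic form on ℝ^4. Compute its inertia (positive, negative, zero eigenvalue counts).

Answer: (1, 2, 1)

Derivation:
step 0: pivot -1 → sign −
step 1: pivot 3 → sign +
step 2: pivot -3 → sign −
step 3: row/col 3 already zero → sign 0
signature = (1, 2, 1)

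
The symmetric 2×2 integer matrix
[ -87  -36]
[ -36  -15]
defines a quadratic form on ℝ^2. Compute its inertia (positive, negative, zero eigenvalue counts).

step 0: pivot -87 → sign −
step 1: pivot -3/29 → sign −
signature = (0, 2, 0)

Answer: (0, 2, 0)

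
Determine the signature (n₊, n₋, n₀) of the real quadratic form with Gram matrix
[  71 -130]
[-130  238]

Answer: (1, 1, 0)

Derivation:
step 0: pivot 71 → sign +
step 1: pivot -2/71 → sign −
signature = (1, 1, 0)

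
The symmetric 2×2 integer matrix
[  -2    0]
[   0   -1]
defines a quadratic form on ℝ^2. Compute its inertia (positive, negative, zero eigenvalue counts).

Answer: (0, 2, 0)

Derivation:
step 0: pivot -2 → sign −
step 1: pivot -1 → sign −
signature = (0, 2, 0)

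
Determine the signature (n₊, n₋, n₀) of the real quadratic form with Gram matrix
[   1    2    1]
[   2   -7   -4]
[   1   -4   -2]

Answer: (2, 1, 0)

Derivation:
step 0: pivot 1 → sign +
step 1: pivot -11 → sign −
step 2: pivot 3/11 → sign +
signature = (2, 1, 0)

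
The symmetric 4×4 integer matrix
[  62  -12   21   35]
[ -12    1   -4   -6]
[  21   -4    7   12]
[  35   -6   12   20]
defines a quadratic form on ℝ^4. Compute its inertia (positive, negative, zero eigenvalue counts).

step 0: pivot 62 → sign +
step 1: pivot -41/31 → sign −
step 2: pivot -9/82 → sign −
step 3: pivot 1 → sign +
signature = (2, 2, 0)

Answer: (2, 2, 0)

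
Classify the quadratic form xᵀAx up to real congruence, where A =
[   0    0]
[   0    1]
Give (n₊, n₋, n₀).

Answer: (1, 0, 1)

Derivation:
step 0: pivot 1 → sign +
step 1: row/col 1 already zero → sign 0
signature = (1, 0, 1)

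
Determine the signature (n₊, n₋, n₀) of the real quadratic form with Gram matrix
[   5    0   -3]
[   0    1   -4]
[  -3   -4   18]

Answer: (3, 0, 0)

Derivation:
step 0: pivot 5 → sign +
step 1: pivot 1 → sign +
step 2: pivot 1/5 → sign +
signature = (3, 0, 0)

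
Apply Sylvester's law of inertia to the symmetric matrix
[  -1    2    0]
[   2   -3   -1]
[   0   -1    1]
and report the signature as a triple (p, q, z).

step 0: pivot -1 → sign −
step 1: pivot 1 → sign +
step 2: row/col 2 already zero → sign 0
signature = (1, 1, 1)

Answer: (1, 1, 1)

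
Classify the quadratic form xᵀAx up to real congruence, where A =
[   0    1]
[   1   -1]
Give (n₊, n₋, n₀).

step 0: pivot -1 → sign −
step 1: pivot 1 → sign +
signature = (1, 1, 0)

Answer: (1, 1, 0)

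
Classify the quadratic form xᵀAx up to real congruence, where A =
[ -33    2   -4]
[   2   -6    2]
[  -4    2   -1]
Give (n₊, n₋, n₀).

step 0: pivot -33 → sign −
step 1: pivot -194/33 → sign −
step 2: pivot 1/97 → sign +
signature = (1, 2, 0)

Answer: (1, 2, 0)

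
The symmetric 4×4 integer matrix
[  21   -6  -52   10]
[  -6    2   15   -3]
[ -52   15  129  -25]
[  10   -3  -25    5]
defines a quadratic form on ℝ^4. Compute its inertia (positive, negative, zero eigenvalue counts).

step 0: pivot 21 → sign +
step 1: pivot 2/7 → sign +
step 2: pivot 1/6 → sign +
step 3: row/col 3 already zero → sign 0
signature = (3, 0, 1)

Answer: (3, 0, 1)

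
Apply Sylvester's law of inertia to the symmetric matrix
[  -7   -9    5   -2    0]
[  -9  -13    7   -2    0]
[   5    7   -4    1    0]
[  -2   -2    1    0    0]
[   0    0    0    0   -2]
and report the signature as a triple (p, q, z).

Answer: (1, 4, 0)

Derivation:
step 0: pivot -7 → sign −
step 1: pivot -10/7 → sign −
step 2: pivot -1/5 → sign −
step 3: pivot 1 → sign +
step 4: pivot -2 → sign −
signature = (1, 4, 0)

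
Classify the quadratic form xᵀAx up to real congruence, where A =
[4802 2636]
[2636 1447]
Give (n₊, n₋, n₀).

Answer: (1, 1, 0)

Derivation:
step 0: pivot 4802 → sign +
step 1: pivot -1/2401 → sign −
signature = (1, 1, 0)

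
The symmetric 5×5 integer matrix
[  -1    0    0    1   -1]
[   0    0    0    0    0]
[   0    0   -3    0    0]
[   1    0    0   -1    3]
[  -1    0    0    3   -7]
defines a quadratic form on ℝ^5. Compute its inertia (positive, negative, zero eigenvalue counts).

step 0: pivot -1 → sign −
step 1: pivot -3 → sign −
step 2: pivot -6 → sign −
step 3: pivot 2/3 → sign +
step 4: row/col 4 already zero → sign 0
signature = (1, 3, 1)

Answer: (1, 3, 1)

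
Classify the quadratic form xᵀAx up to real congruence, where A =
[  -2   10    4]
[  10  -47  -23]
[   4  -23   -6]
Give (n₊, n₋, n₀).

Answer: (1, 2, 0)

Derivation:
step 0: pivot -2 → sign −
step 1: pivot 3 → sign +
step 2: pivot -1 → sign −
signature = (1, 2, 0)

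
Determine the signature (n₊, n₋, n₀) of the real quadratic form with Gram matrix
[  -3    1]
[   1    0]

Answer: (1, 1, 0)

Derivation:
step 0: pivot -3 → sign −
step 1: pivot 1/3 → sign +
signature = (1, 1, 0)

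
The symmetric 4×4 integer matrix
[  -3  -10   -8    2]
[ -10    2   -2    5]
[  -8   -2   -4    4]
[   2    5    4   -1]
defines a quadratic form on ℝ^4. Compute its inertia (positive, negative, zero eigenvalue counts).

step 0: pivot -3 → sign −
step 1: pivot 106/3 → sign +
step 2: pivot 6/53 → sign +
step 3: row/col 3 already zero → sign 0
signature = (2, 1, 1)

Answer: (2, 1, 1)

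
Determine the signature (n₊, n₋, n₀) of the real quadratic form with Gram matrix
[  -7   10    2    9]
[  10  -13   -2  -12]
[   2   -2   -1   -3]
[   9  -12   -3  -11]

step 0: pivot -7 → sign −
step 1: pivot 9/7 → sign +
step 2: pivot -1 → sign −
step 3: pivot 1 → sign +
signature = (2, 2, 0)

Answer: (2, 2, 0)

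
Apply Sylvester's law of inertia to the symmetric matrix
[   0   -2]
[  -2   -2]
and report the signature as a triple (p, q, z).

Answer: (1, 1, 0)

Derivation:
step 0: pivot -2 → sign −
step 1: pivot 2 → sign +
signature = (1, 1, 0)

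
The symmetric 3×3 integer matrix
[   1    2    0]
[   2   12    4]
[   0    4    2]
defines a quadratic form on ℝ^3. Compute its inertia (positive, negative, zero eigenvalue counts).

step 0: pivot 1 → sign +
step 1: pivot 8 → sign +
step 2: row/col 2 already zero → sign 0
signature = (2, 0, 1)

Answer: (2, 0, 1)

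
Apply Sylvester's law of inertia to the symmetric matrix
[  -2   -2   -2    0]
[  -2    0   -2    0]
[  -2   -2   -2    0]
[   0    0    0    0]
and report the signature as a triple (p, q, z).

Answer: (1, 1, 2)

Derivation:
step 0: pivot -2 → sign −
step 1: pivot 2 → sign +
step 2: row/col 2 already zero → sign 0
step 3: row/col 3 already zero → sign 0
signature = (1, 1, 2)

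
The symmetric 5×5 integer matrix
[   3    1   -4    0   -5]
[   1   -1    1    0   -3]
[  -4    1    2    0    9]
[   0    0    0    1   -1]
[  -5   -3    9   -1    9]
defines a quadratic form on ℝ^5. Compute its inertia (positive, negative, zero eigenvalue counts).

step 0: pivot 3 → sign +
step 1: pivot -4/3 → sign −
step 2: pivot 3/4 → sign +
step 3: pivot 1 → sign +
step 4: pivot 1 → sign +
signature = (4, 1, 0)

Answer: (4, 1, 0)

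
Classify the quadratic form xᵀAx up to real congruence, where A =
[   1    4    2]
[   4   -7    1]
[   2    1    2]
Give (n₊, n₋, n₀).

step 0: pivot 1 → sign +
step 1: pivot -23 → sign −
step 2: pivot 3/23 → sign +
signature = (2, 1, 0)

Answer: (2, 1, 0)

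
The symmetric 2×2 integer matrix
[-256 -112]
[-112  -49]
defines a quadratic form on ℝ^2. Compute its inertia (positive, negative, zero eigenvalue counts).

Answer: (0, 1, 1)

Derivation:
step 0: pivot -256 → sign −
step 1: row/col 1 already zero → sign 0
signature = (0, 1, 1)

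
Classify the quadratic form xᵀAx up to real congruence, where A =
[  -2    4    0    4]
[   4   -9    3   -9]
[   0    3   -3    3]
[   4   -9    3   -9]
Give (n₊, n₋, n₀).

step 0: pivot -2 → sign −
step 1: pivot -1 → sign −
step 2: pivot 6 → sign +
step 3: row/col 3 already zero → sign 0
signature = (1, 2, 1)

Answer: (1, 2, 1)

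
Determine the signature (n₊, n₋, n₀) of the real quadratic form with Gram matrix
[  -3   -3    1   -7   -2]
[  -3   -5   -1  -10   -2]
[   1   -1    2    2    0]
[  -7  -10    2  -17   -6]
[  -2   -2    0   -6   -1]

Answer: (2, 3, 0)

Derivation:
step 0: pivot -3 → sign −
step 1: pivot -2 → sign −
step 2: pivot 13/3 → sign +
step 3: pivot 57/26 → sign +
step 4: pivot -3/19 → sign −
signature = (2, 3, 0)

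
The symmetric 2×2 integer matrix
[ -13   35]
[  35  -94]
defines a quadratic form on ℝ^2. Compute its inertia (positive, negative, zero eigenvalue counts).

Answer: (1, 1, 0)

Derivation:
step 0: pivot -13 → sign −
step 1: pivot 3/13 → sign +
signature = (1, 1, 0)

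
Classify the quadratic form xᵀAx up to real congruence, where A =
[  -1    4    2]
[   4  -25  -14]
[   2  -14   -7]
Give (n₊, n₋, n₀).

Answer: (1, 2, 0)

Derivation:
step 0: pivot -1 → sign −
step 1: pivot -9 → sign −
step 2: pivot 1 → sign +
signature = (1, 2, 0)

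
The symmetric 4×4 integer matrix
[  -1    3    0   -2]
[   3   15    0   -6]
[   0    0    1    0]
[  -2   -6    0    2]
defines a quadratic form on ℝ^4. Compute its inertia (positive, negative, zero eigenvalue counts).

Answer: (2, 1, 1)

Derivation:
step 0: pivot -1 → sign −
step 1: pivot 24 → sign +
step 2: pivot 1 → sign +
step 3: row/col 3 already zero → sign 0
signature = (2, 1, 1)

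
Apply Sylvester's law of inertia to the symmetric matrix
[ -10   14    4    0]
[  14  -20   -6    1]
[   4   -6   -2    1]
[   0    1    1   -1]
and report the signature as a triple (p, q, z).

Answer: (1, 2, 1)

Derivation:
step 0: pivot -10 → sign −
step 1: pivot -2/5 → sign −
step 2: pivot 3/2 → sign +
step 3: row/col 3 already zero → sign 0
signature = (1, 2, 1)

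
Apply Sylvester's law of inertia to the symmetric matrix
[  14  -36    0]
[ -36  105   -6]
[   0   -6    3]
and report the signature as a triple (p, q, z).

step 0: pivot 14 → sign +
step 1: pivot 87/7 → sign +
step 2: pivot 3/29 → sign +
signature = (3, 0, 0)

Answer: (3, 0, 0)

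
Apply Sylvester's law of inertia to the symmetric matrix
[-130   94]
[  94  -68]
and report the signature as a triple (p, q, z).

Answer: (0, 2, 0)

Derivation:
step 0: pivot -130 → sign −
step 1: pivot -2/65 → sign −
signature = (0, 2, 0)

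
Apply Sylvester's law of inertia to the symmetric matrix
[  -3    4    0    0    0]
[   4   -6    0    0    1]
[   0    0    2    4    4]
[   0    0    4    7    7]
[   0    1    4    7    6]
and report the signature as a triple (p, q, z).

step 0: pivot -3 → sign −
step 1: pivot -2/3 → sign −
step 2: pivot 2 → sign +
step 3: pivot -1 → sign −
step 4: pivot 1/2 → sign +
signature = (2, 3, 0)

Answer: (2, 3, 0)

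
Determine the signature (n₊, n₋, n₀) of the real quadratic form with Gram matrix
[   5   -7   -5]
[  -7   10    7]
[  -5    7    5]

Answer: (2, 0, 1)

Derivation:
step 0: pivot 5 → sign +
step 1: pivot 1/5 → sign +
step 2: row/col 2 already zero → sign 0
signature = (2, 0, 1)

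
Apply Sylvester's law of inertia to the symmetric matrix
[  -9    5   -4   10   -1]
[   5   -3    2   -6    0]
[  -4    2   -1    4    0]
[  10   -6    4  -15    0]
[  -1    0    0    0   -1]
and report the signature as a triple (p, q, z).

Answer: (1, 4, 0)

Derivation:
step 0: pivot -9 → sign −
step 1: pivot -2/9 → sign −
step 2: pivot 1 → sign +
step 3: pivot -3 → sign −
step 4: pivot -1/2 → sign −
signature = (1, 4, 0)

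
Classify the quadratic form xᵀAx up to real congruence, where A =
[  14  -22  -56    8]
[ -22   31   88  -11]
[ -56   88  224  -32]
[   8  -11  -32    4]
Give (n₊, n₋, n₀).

Answer: (2, 1, 1)

Derivation:
step 0: pivot 14 → sign +
step 1: pivot -25/7 → sign −
step 2: pivot 3/25 → sign +
step 3: row/col 3 already zero → sign 0
signature = (2, 1, 1)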